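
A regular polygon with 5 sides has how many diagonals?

Each of the 5 vertices connects to 2 non-adjacent vertices via diagonals.
Total connections = 5 × 2 = 10, but each diagonal is counted twice.
Number of diagonals = 10 / 2 = 5.

5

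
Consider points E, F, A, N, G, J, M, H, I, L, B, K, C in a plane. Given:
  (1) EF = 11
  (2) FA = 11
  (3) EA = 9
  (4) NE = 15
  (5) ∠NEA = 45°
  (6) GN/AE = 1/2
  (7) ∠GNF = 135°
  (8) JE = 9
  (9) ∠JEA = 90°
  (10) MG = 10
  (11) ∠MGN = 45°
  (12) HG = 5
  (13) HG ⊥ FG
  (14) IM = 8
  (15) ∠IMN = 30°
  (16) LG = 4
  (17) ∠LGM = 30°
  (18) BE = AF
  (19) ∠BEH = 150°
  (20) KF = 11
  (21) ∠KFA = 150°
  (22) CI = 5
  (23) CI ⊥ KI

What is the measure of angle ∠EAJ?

Step 1: By the law of cosines on triangle AEJ: AJ² = 9² + 9² − 2·9·9·cos(90°) = 162, so AJ = 9·√2.
Step 2: By the inverse law of cosines on triangle EAJ: cos(∠EAJ) = (9² + (9·√2)² − 9²) / (2·9·9·√2) = 162/229.1 = 0.7071, so ∠EAJ = 45°.

Therefore, the measure of angle ∠EAJ = 45°.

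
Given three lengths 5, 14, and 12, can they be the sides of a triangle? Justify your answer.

Check all three triangle inequalities:
5 + 14 = 19 > 12 ✓
5 + 12 = 17 > 14 ✓
14 + 12 = 26 > 5 ✓
All conditions hold, so these sides form a valid triangle.

Yes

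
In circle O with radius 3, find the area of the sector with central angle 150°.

Sector area = πr² × θ/360
= π × 3² × 5/12
= π × 9 × 5/12
= 15*pi/4

15*pi/4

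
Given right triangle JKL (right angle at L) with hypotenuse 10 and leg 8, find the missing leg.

Rearranging the Pythagorean theorem to solve for the unknown leg:
leg^2 = hypotenuse^2 - known_leg^2 = 100 - 64 = 36
leg = sqrt(36) = 6.

6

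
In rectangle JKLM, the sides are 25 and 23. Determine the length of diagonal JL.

Using the Pythagorean theorem:
d² = 25² + 23² = 625 + 529 = 1154
d = sqrt(1154)

sqrt(1154)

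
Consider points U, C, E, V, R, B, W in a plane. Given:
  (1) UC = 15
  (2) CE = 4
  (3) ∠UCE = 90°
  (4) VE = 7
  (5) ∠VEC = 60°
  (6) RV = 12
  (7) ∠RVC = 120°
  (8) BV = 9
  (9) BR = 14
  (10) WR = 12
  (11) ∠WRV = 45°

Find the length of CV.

Step 1: By the law of cosines on triangle CEV: CV² = 4² + 7² − 2·4·7·cos(60°) = 37, so CV = √37.

Therefore, the length of CV = √37.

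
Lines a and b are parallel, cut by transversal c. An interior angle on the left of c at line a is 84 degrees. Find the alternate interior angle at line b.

Alternate interior angles formed by parallel lines and a transversal are equal.
The given angle is 84 degrees.
The alternate interior angle = 84 degrees.

84 degrees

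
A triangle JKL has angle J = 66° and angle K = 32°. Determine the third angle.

Let angle L = x. Then 66 + 32 + x = 180.
x = 180 - 98 = 82 degrees.

82 degrees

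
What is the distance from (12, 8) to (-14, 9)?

The horizontal distance is |-14 - 12| = 26 and the vertical distance is |9 - 8| = 1.
By the Pythagorean theorem, d = sqrt(26^2 + 1^2) = sqrt(677).

sqrt(677)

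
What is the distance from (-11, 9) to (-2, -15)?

d = sqrt((-2 - -11)^2 + (-15 - 9)^2)
d = sqrt(9^2 + -24^2)
d = sqrt(81 + 576)
d = sqrt(657) = 3*sqrt(73)

3*sqrt(73)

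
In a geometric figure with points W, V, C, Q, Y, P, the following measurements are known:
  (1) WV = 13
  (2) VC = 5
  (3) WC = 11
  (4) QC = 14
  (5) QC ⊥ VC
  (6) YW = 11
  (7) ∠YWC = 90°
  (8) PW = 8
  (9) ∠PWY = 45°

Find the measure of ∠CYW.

Step 1: By the law of cosines on triangle YWC: YC² = 11² + 11² − 2·11·11·cos(90°) = 242, so YC = 11·√2.
Step 2: By the inverse law of cosines on triangle CYW: cos(∠CYW) = ((11·√2)² + 11² − 11²) / (2·11·√2·11) = 242/342.24 = 0.7071, so ∠CYW = 45°.

Therefore, the measure of angle ∠CYW = 45°.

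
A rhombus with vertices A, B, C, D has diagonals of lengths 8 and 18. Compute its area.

Area = (8 * 18) / 2 = 144 / 2 = 72

72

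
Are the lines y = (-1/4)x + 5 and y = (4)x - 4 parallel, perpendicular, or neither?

Slope of line 1: m1 = -1/4
Slope of line 2: m2 = 4
m1 * m2 = -1, so perpendicular.

Perpendicular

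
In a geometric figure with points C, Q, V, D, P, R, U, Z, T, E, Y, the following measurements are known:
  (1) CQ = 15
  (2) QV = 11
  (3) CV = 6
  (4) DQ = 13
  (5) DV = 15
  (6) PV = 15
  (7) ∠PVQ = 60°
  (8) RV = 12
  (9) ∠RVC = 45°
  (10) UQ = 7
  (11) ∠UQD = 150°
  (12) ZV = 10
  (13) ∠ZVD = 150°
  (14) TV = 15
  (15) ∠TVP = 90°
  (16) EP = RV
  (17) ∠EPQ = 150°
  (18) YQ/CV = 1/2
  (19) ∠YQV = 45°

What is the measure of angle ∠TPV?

Step 1: By the law of cosines on triangle PVT: PT² = 15² + 15² − 2·15·15·cos(90°) = 450, so PT = 15·√2.
Step 2: By the inverse law of cosines on triangle TPV: cos(∠TPV) = ((15·√2)² + 15² − 15²) / (2·15·√2·15) = 450/636.4 = 0.7071, so ∠TPV = 45°.

Therefore, the measure of angle ∠TPV = 45°.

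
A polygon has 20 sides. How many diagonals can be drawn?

Total line segments between 20 vertices = C(20,2) = 190.
Subtract the 20 sides: 190 - 20 = 170 diagonals.

170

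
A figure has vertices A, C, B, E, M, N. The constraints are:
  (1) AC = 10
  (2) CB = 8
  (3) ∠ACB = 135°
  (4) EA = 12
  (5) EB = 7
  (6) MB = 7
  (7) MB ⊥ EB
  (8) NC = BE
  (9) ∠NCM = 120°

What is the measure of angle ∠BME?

Step 1: By the law of cosines on triangle MBE: ME² = 7² + 7² − 2·7·7·cos(90°) = 98, so ME = 7·√2.
Step 2: By the inverse law of cosines on triangle BME: cos(∠BME) = (7² + (7·√2)² − 7²) / (2·7·7·√2) = 98/138.59 = 0.7071, so ∠BME = 45°.

Therefore, the measure of angle ∠BME = 45°.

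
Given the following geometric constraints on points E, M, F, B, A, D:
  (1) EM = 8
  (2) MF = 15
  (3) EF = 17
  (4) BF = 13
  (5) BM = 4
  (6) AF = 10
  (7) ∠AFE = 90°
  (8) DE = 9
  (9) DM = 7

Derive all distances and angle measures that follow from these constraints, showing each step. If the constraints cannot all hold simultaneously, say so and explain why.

The constraints are consistent.

Step 1: From EF = 17, FA = 10, and ∠EFA = 90°, by the law of cosines:
  EA² = EF² + FA² - 2·EF·FA·cos(90°) = 289 + 100 - 0 = 389
  EA ≈ 19.72

Step 2: From ED = 9, EM = 8, DM = 7, by the inverse law of cosines:
  cos(∠DEM) = (ED² + EM² - DM²) / (2·ED·EM)
  ∠DEM = 48.19°

Step 3: From EF = 17, EM = 8, FM = 15, by the inverse law of cosines:
  cos(∠FEM) = (EF² + EM² - FM²) / (2·EF·EM)
  ∠FEM = 61.93°

Step 4: From MB = 4, MF = 15, BF = 13, by the inverse law of cosines:
  cos(∠BMF) = (MB² + MF² - BF²) / (2·MB·MF)
  ∠BMF = 53.13°

Step 5: From MD = 7, ME = 8, DE = 9, by the inverse law of cosines:
  cos(∠DME) = (MD² + ME² - DE²) / (2·MD·ME)
  ∠DME = 73.4°

Step 6: From ME = 8, MF = 15, EF = 17, by the inverse law of cosines:
  cos(∠EMF) = (ME² + MF² - EF²) / (2·ME·MF)
  ∠EMF = 90°

Step 7: From FB = 13, FM = 15, BM = 4, by the inverse law of cosines:
  cos(∠BFM) = (FB² + FM² - BM²) / (2·FB·FM)
  ∠BFM = 14.25°

Step 8: From FE = 17, FM = 15, EM = 8, by the inverse law of cosines:
  cos(∠EFM) = (FE² + FM² - EM²) / (2·FE·FM)
  ∠EFM = 28.07°

Step 9: From BF = 13, BM = 4, FM = 15, by the inverse law of cosines:
  cos(∠FBM) = (BF² + BM² - FM²) / (2·BF·BM)
  ∠FBM = 112.62°

Step 10: From DE = 9, DM = 7, EM = 8, by the inverse law of cosines:
  cos(∠EDM) = (DE² + DM² - EM²) / (2·DE·DM)
  ∠EDM = 58.41°

Step 11: From EA = 19.72, EF = 17, AF = 10, by the inverse law of cosines:
  cos(∠AEF) = (EA² + EF² - AF²) / (2·EA·EF)
  ∠AEF = 30.47°

Step 12: From AE = 19.72, AF = 10, EF = 17, by the inverse law of cosines:
  cos(∠EAF) = (AE² + AF² - EF²) / (2·AE·AF)
  ∠EAF = 59.53°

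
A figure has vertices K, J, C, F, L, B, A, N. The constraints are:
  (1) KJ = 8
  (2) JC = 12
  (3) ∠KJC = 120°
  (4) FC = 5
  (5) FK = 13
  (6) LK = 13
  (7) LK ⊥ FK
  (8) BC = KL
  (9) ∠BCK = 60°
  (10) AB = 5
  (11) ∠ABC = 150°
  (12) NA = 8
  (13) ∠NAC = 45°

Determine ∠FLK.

Step 1: By the law of cosines on triangle LKF: LF² = 13² + 13² − 2·13·13·cos(90°) = 338, so LF = 13·√2.
Step 2: By the inverse law of cosines on triangle FLK: cos(∠FLK) = ((13·√2)² + 13² − 13²) / (2·13·√2·13) = 338/478 = 0.7071, so ∠FLK = 45°.

Therefore, the measure of angle ∠FLK = 45°.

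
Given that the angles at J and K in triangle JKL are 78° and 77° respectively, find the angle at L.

Let angle L = x. Then 78 + 77 + x = 180.
x = 180 - 155 = 25 degrees.

25 degrees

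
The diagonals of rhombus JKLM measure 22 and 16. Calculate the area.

The diagonals of a rhombus divide it into four right triangles.
Each triangle has legs 22/ 2 = 11 and 16/2 = 8, so each has area (1/2)*11*8 = 44.
Four such triangles give total area = (d1 * d2) / 2 = 176.

176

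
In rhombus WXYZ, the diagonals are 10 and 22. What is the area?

The diagonals of a rhombus divide it into four right triangles.
Each triangle has legs 10/ 2 = 5 and 22/2 = 11, so each has area (1/2)*5*11 = 55/2.
Four such triangles give total area = (d1 * d2) / 2 = 110.

110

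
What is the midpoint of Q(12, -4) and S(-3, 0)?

The midpoint is the average of the coordinates:
x: (12 + -3)/2 = 9/2
y: (-4 + 0)/2 = -2
Midpoint = (9/2, -2)

(9/2, -2)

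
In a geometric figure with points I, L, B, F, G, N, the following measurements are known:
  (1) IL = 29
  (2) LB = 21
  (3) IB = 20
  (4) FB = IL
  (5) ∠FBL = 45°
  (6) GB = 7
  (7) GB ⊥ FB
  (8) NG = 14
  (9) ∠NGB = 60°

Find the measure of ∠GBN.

Step 1: By the law of cosines on triangle BGN: BN² = 7² + 14² − 2·7·14·cos(60°) = 147, so BN = 7·√3.
Step 2: By the inverse law of cosines on triangle GBN: cos(∠GBN) = (7² + (7·√3)² − 14²) / (2·7·7·√3) = 0/169.74 = 0, so ∠GBN = 90°.

Therefore, the measure of angle ∠GBN = 90°.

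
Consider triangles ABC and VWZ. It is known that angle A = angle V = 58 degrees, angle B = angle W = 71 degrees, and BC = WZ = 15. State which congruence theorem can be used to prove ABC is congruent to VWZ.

The given information matches AAS: Two pairs of corresponding angles and a non-included side are equal (Angle-Angle-Side).

AAS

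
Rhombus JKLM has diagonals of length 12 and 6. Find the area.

Area of a rhombus = (d1 * d2) / 2
Area = (12 * 6) / 2
Area = 72 / 2
Area = 36

36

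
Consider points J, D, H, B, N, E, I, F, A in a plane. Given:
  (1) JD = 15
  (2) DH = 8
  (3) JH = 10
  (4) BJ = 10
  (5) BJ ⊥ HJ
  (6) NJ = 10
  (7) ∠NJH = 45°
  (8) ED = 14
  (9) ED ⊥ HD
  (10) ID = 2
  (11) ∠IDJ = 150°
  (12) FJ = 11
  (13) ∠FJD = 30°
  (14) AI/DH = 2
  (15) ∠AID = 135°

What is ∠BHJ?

Step 1: By the law of cosines on triangle HJB: HB² = 10² + 10² − 2·10·10·cos(90°) = 200, so HB = 10·√2.
Step 2: By the inverse law of cosines on triangle BHJ: cos(∠BHJ) = ((10·√2)² + 10² − 10²) / (2·10·√2·10) = 200/282.84 = 0.7071, so ∠BHJ = 45°.

Therefore, the measure of angle ∠BHJ = 45°.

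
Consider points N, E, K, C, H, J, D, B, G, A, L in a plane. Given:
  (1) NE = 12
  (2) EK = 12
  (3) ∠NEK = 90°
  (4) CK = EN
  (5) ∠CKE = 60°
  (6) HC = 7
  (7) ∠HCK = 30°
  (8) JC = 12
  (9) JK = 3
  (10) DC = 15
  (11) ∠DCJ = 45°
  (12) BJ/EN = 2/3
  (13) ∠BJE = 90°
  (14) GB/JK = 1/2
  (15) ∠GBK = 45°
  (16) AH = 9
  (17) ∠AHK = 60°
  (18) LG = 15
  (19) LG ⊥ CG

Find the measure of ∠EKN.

Step 1: By the law of cosines on triangle KEN: KN² = 12² + 12² − 2·12·12·cos(90°) = 288, so KN = 12·√2.
Step 2: By the inverse law of cosines on triangle EKN: cos(∠EKN) = (12² + (12·√2)² − 12²) / (2·12·12·√2) = 288/407.29 = 0.7071, so ∠EKN = 45°.

Therefore, the measure of angle ∠EKN = 45°.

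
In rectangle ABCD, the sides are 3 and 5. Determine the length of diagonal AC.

d = sqrt(3^2 + 5^2) = sqrt(34)

sqrt(34)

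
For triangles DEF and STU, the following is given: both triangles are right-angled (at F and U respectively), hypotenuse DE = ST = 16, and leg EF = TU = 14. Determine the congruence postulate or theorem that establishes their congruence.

The given information matches HL: The hypotenuse and one leg of two right triangles are equal (Hypotenuse-Leg).

HL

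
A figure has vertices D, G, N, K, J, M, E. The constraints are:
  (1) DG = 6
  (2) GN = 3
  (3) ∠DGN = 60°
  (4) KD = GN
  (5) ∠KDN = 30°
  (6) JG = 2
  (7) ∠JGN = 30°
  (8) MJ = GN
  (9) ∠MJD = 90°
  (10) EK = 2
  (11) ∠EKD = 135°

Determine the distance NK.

From the given relations: KD = GN = 3.
Step 1: By the law of cosines on triangle DGN: DN² = 6² + 3² − 2·6·3·cos(60°) = 27, so DN = 3·√3.
Step 2: By the law of cosines on triangle NDK: NK² = (3·√3)² + 3² − 2·3·√3·3·cos(30°) = 9, so NK = 3.

Therefore, the length of NK = 3.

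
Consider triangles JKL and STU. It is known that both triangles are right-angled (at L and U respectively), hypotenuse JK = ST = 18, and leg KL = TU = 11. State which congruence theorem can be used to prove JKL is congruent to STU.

The given information provides:
both triangles are right-angled (at L and U respectively), hypotenuse JK = ST = 18, and leg KL = TU = 11
This matches the HL congruence theorem.
The hypotenuse and one leg of two right triangles are equal (Hypotenuse-Leg).

HL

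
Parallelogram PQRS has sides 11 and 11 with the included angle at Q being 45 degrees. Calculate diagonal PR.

Using the law of cosines:
d^2 = 11^2 + 11^2 - 2(11)(11)cos(45 degrees)
d^2 = 121 + 121 - 242*sqrt(2)/2
d^2 = 242 - 121*sqrt(2)
d = 11*sqrt(2 - sqrt(2))

11*sqrt(2 - sqrt(2))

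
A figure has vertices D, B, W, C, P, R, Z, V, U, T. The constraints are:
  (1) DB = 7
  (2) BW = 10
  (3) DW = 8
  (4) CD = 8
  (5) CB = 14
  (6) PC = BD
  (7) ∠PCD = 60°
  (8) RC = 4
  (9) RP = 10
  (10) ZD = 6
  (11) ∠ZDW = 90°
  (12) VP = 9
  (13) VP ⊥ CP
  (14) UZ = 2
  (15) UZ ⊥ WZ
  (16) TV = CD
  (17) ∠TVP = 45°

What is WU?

Step 1: By the law of cosines on triangle ZDW: ZW² = 6² + 8² − 2·6·8·cos(90°) = 100, so ZW = 10.
Step 2: By the law of cosines on triangle WZU: WU² = 10² + 2² − 2·10·2·cos(90°) = 104, so WU = 2·√26.

Therefore, the length of WU = 2·√26.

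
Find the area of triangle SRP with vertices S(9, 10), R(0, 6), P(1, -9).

Using the Shoelace formula for a triangle:
Area = (1/2)|x0(y1 - y2) + x1(y2 - y0) + x2(y0 - y1)|
Area = (1/2)|9(6 - -9) + 0(-9 - 10) + 1(10 - 6)|
Area = (1/2)|135 + 0 + 4|
Area = (1/2)|139|
Area = (1/2)(139)
Area = 139/2

139/2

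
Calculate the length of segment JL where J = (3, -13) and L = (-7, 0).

d = sqrt((-7 - 3)^2 + (0 - -13)^2)
d = sqrt(-10^2 + 13^2)
d = sqrt(100 + 169)
d = sqrt(269)

sqrt(269)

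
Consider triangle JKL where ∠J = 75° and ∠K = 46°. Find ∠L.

Let angle L = x. Then 75 + 46 + x = 180.
x = 180 - 121 = 59 degrees.

59 degrees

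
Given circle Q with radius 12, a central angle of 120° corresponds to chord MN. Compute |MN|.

Chord = 2(12) sin(60°) = 12*sqrt(3)

12*sqrt(3)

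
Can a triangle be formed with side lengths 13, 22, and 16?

Yes.
The triangle inequality requires that the sum of any two sides exceeds the third.
Here 13 + 16 = 29 > 22, so the condition is met.

Yes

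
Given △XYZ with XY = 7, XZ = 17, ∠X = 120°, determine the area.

When two sides and the included angle are known, the area formula is (1/2)ab sin(C).
The height from one side to the opposite vertex is 17 sin(120°) = 17*sqrt(3)/2.
Area = (1/2) * 7 * 17*sqrt(3)/2 = 119*sqrt(3)/4.

119*sqrt(3)/4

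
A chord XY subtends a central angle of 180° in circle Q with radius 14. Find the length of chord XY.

Chord length = 2r sin(θ/2)
= 2 × 14 × sin(180°/2)
= 2 × 14 × sin(90°)
= 28

28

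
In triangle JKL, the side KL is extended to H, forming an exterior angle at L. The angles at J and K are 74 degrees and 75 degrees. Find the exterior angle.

By the exterior angle theorem, an exterior angle of a triangle equals the sum of the two remote interior angles.
Exterior angle = angle J + angle K
Exterior angle = 74 + 75 = 149 degrees

149 degrees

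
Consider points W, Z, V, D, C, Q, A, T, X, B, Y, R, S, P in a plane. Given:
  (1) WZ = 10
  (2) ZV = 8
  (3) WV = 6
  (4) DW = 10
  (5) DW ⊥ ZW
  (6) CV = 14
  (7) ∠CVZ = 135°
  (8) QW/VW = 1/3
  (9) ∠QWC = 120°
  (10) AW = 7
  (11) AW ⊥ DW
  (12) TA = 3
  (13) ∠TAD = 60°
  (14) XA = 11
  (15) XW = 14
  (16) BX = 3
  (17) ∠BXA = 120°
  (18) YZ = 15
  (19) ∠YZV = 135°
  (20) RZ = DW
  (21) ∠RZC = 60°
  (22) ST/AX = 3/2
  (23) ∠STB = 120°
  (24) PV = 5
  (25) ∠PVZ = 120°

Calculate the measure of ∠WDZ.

Step 1: By the law of cosines on triangle DWZ: DZ² = 10² + 10² − 2·10·10·cos(90°) = 200, so DZ = 10·√2.
Step 2: By the inverse law of cosines on triangle WDZ: cos(∠WDZ) = (10² + (10·√2)² − 10²) / (2·10·10·√2) = 200/282.84 = 0.7071, so ∠WDZ = 45°.

Therefore, the measure of angle ∠WDZ = 45°.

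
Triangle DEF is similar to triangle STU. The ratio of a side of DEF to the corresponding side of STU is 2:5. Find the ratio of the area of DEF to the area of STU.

Area ratio = (side ratio)^2 = (2/5)^2 = 4:25.

4:25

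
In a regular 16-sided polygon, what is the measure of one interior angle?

Each interior angle of a regular n-gon is (n - 2) * 180 / n.
For n = 16: (16 - 2) * 180 / 16 = 2520/16 = 315/2 degrees.

315/2 degrees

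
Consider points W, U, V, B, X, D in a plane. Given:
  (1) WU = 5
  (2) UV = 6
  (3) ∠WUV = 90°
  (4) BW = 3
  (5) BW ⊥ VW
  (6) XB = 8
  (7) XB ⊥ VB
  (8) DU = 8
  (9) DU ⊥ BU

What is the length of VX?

Step 1: By the law of cosines on triangle VUW: VW² = 6² + 5² − 2·6·5·cos(90°) = 61, so VW = √61.
Step 2: By the law of cosines on triangle BWV: BV² = 3² + √61² − 2·3·√61·cos(90°) = 70, so BV = √70.
Step 3: By the law of cosines on triangle VBX: VX² = √70² + 8² − 2·√70·8·cos(90°) = 134, so VX = √134.

Therefore, the length of VX = √134.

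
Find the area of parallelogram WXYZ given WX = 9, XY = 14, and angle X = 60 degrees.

The area of a parallelogram equals the product of two adjacent sides times the sine of the included angle.
This is because the height equals 14 * sin(60°) = 7*sqrt(3).
Area = 9 * 7*sqrt(3) = 63*sqrt(3)

63*sqrt(3)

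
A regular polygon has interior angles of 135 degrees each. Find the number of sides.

The exterior angle is the supplement of the interior angle: 180 - 135 = 45 degrees.
Since the exterior angles of any convex polygon sum to 360 degrees, the number of sides is 360 / 45 = 8.

8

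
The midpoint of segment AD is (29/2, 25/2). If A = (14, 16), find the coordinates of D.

Using the midpoint formula: M = ((x1 + x2)/2, (y1 + y2)/2)
We know M = (29/2, 25/2) and A = (14, 16)
For x: 29/2 = (14 + x2)/2, so x2 = 2*29/2 - 14 = 15
For y: 25/2 = (16 + y2)/2, so y2 = 2*25/2 - 16 = 9
D = (15, 9)

(15, 9)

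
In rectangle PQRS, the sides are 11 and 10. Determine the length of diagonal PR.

A rectangle's diagonal splits it into two right triangles, with the diagonal as the hypotenuse.
By the Pythagorean theorem, d^2 = 11^2 + 10^2 = 221.
Therefore d = sqrt(221).

sqrt(221)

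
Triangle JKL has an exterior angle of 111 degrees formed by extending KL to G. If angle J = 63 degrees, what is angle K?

angle K = 111 - 63 = 48 degrees (exterior angle theorem).

48 degrees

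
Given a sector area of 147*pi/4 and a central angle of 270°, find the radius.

Sector area A = πr² × θ/360, so r² = 360A / (πθ).
r² = 360 × 147*pi/4 / (π × 270)
r² = 49
r = 7

7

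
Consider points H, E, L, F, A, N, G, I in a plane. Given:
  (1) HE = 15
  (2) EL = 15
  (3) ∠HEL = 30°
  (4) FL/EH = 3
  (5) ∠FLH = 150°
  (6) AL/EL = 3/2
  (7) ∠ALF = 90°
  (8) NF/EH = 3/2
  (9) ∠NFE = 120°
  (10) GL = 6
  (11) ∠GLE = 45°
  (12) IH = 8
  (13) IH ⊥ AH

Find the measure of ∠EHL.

Step 1: By the law of cosines on triangle HEL: HL² = 15² + 15² − 2·15·15·cos(30°) = 60.29, so HL ≈ 7.76.
Step 2: By the inverse law of cosines on triangle EHL: cos(∠EHL) = (15² + 7.76² − 15²) / (2·15·7.76) = 60.29/232.94 = 0.2588, so ∠EHL = 75°.

Therefore, the measure of angle ∠EHL = 75°.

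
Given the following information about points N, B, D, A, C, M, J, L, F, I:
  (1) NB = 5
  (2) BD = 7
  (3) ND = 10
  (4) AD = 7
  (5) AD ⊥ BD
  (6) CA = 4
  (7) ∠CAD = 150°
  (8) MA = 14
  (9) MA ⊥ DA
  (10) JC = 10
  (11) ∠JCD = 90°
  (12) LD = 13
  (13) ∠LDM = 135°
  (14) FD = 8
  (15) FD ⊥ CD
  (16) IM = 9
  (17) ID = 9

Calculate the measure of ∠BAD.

Step 1: By the law of cosines on triangle ADB: AB² = 7² + 7² − 2·7·7·cos(90°) = 98, so AB = 7·√2.
Step 2: By the inverse law of cosines on triangle BAD: cos(∠BAD) = ((7·√2)² + 7² − 7²) / (2·7·√2·7) = 98/138.59 = 0.7071, so ∠BAD = 45°.

Therefore, the measure of angle ∠BAD = 45°.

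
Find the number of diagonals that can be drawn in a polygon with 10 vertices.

Each of the 10 vertices connects to 7 non-adjacent vertices via diagonals.
Total connections = 10 × 7 = 70, but each diagonal is counted twice.
Number of diagonals = 70 / 2 = 35.

35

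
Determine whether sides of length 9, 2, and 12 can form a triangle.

The longest side is 12. The other two sides sum to 2 + 9 = 11.
Since 11 ≤ 12, the two shorter sides cannot reach around to close the triangle.

No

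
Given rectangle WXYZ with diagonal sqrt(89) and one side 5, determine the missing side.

b = sqrt(d^2 - a^2) = sqrt(89 - 25) = sqrt(64) = 8

8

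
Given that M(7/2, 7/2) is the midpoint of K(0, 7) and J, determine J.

Using the midpoint formula: M = ((x1 + x2)/2, (y1 + y2)/2)
We know M = (7/2, 7/2) and K = (0, 7)
For x: 7/2 = (0 + x2)/2, so x2 = 2*7/2 - 0 = 7
For y: 7/2 = (7 + y2)/2, so y2 = 2*7/2 - 7 = 0
J = (7, 0)

(7, 0)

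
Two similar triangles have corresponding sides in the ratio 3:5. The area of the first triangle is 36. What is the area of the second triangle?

The ratio of areas of similar triangles = (side ratio)^2.
Side ratio = 3:5, so area ratio = 9:25.
Area of the second triangle / Area of the first triangle = 25/9
Area of the second triangle = 36 * 25/9 = 100

100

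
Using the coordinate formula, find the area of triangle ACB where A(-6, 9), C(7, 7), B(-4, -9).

Shoelace: Area = (1/2)|-6(7--9) + 7(-9-9) + -4(9-7)| = (1/2)(230) = 115

115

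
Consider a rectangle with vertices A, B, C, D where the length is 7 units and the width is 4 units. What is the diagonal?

d = sqrt(7^2 + 4^2) = sqrt(65)

sqrt(65)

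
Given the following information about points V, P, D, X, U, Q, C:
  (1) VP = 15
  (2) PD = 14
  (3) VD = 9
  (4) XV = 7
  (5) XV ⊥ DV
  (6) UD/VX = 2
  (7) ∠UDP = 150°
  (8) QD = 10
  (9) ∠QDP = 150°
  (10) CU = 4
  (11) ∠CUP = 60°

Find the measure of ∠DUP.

From the given relations: UD = 2·VX = 2·7 = 14.
Step 1: By the law of cosines on triangle UDP: UP² = 14² + 14² − 2·14·14·cos(150°) = 731.48, so UP ≈ 27.05.
Step 2: By the inverse law of cosines on triangle DUP: cos(∠DUP) = (14² + 27.05² − 14²) / (2·14·27.05) = 731.48/757.29 = 0.9659, so ∠DUP = 15°.

Therefore, the measure of angle ∠DUP = 15°.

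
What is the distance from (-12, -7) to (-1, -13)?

d = sqrt((11)^2 + (-6)^2) = sqrt(157)

sqrt(157)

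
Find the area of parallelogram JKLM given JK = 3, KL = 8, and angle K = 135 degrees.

Area = 3 * 8 * sin(135°) = 24 * sqrt(2)/2 = 12*sqrt(2)

12*sqrt(2)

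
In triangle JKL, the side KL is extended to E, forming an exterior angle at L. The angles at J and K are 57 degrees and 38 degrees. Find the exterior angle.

The interior angle at L is 180 - 57 - 38 = 85 degrees.
The exterior angle and interior angle at L are supplementary:
Exterior angle = 180 - 85 = 95 degrees.

95 degrees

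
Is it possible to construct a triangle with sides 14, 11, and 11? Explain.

Sort the sides: 11, 11, 14.
It suffices to check that the sum of the two smallest exceeds the largest:
11 + 11 = 22 > 14. ✓
Yes, a valid triangle can be formed.

Yes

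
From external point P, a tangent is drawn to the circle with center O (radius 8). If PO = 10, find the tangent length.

tangent = √(d² - r²) = √(10² - 8²) = √(100 - 64) = √36 = 6

6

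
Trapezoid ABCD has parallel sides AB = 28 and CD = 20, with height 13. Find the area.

Area of a trapezoid = (base1 + base2) * height / 2
Area = (28 + 20) * 13 / 2
Area = 48 * 13 / 2
Area = 624 / 2
Area = 312

312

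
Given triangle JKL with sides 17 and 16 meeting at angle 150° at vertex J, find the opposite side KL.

Law of cosines: KL^2 = 17^2 + 16^2 - 2(17)(16)cos(150°) = 272*sqrt(3) + 545, so KL = sqrt(272*sqrt(3) + 545).

sqrt(272*sqrt(3) + 545)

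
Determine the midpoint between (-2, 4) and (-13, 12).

M = ((x₁ + x₂)/2, (y₁ + y₂)/2)
= ((-2 + -13)/2, (4 + 12)/2)
= (-15/2, 16/2) = (-15/2, 8)

(-15/2, 8)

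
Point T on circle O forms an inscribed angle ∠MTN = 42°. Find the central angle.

The inscribed angle theorem states that a central angle is always twice any inscribed angle that subtends the same arc.
Since the inscribed angle is 42°, the central angle = 2 × 42° = 84°.

84°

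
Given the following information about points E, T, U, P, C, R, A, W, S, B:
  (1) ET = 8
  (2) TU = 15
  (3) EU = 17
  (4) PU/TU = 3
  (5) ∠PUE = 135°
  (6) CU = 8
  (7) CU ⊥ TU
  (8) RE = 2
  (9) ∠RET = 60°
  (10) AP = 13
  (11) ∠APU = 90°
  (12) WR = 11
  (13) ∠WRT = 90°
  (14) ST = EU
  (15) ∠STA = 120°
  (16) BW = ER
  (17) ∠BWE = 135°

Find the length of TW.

Step 1: By the law of cosines on triangle RET: RT² = 2² + 8² − 2·2·8·cos(60°) = 52, so RT = 2·√13.
Step 2: By the law of cosines on triangle TRW: TW² = (2·√13)² + 11² − 2·2·√13·11·cos(90°) = 173, so TW = √173.

Therefore, the length of TW = √173.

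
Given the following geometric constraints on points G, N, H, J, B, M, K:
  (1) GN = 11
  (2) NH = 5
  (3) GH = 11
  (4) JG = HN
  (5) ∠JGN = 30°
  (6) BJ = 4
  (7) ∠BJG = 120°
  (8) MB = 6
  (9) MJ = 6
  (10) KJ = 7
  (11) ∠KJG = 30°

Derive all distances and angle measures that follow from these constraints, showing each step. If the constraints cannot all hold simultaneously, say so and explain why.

The constraints are consistent.

From the given relations:
  JG = HN = 5

Step 1: From GJ = 5, JB = 4, and ∠GJB = 120°, by the law of cosines:
  GB² = GJ² + JB² - 2·GJ·JB·cos(120°) = 25 + 16 + 20 = 61
  GB = √61

Step 2: From GJ = 5, JK = 7, and ∠GJK = 30°, by the law of cosines:
  GK² = GJ² + JK² - 2·GJ·JK·cos(30°) = 25 + 49 - 60.62 = 13.38
  GK ≈ 3.66

Step 3: From NG = 11, GJ = 5, and ∠NGJ = 30°, by the law of cosines:
  NJ² = NG² + GJ² - 2·NG·GJ·cos(30°) = 121 + 25 - 95.26 = 50.74
  NJ ≈ 7.12

Step 4: From GH = 11, GN = 11, HN = 5, by the inverse law of cosines:
  cos(∠HGN) = (GH² + GN² - HN²) / (2·GH·GN)
  ∠HGN = 26.27°

Step 5: From NG = 11, NH = 5, GH = 11, by the inverse law of cosines:
  cos(∠GNH) = (NG² + NH² - GH²) / (2·NG·NH)
  ∠GNH = 76.86°

Step 6: From HG = 11, HN = 5, GN = 11, by the inverse law of cosines:
  cos(∠GHN) = (HG² + HN² - GN²) / (2·HG·HN)
  ∠GHN = 76.86°

Step 7: From JB = 4, JM = 6, BM = 6, by the inverse law of cosines:
  cos(∠BJM) = (JB² + JM² - BM²) / (2·JB·JM)
  ∠BJM = 70.53°

Step 8: From BJ = 4, BM = 6, JM = 6, by the inverse law of cosines:
  cos(∠JBM) = (BJ² + BM² - JM²) / (2·BJ·BM)
  ∠JBM = 70.53°

Step 9: From MB = 6, MJ = 6, BJ = 4, by the inverse law of cosines:
  cos(∠BMJ) = (MB² + MJ² - BJ²) / (2·MB·MJ)
  ∠BMJ = 38.94°

Step 10: From GB = √61, GJ = 5, BJ = 4, by the inverse law of cosines:
  cos(∠BGJ) = (GB² + GJ² - BJ²) / (2·GB·GJ)
  ∠BGJ = 26.33°

Step 11: From GJ = 5, GK = 3.66, JK = 7, by the inverse law of cosines:
  cos(∠JGK) = (GJ² + GK² - JK²) / (2·GJ·GK)
  ∠JGK = 106.88°

Step 12: From NG = 11, NJ = 7.12, GJ = 5, by the inverse law of cosines:
  cos(∠GNJ) = (NG² + NJ² - GJ²) / (2·NG·NJ)
  ∠GNJ = 20.55°

Step 13: From JG = 5, JN = 7.12, GN = 11, by the inverse law of cosines:
  cos(∠GJN) = (JG² + JN² - GN²) / (2·JG·JN)
  ∠GJN = 129.45°

Step 14: From BG = √61, BJ = 4, GJ = 5, by the inverse law of cosines:
  cos(∠GBJ) = (BG² + BJ² - GJ²) / (2·BG·BJ)
  ∠GBJ = 33.67°

Step 15: From KG = 3.66, KJ = 7, GJ = 5, by the inverse law of cosines:
  cos(∠GKJ) = (KG² + KJ² - GJ²) / (2·KG·KJ)
  ∠GKJ = 43.12°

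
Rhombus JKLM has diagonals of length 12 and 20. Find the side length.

In a rhombus, the diagonals bisect each other perpendicularly, creating four congruent right triangles.
Each triangle has legs 6 (half of 12) and 10 (half of 20).
The hypotenuse of each right triangle is a side of the rhombus:
side = sqrt(6^2 + 10^2) = sqrt(136) = 2*sqrt(34)

2*sqrt(34)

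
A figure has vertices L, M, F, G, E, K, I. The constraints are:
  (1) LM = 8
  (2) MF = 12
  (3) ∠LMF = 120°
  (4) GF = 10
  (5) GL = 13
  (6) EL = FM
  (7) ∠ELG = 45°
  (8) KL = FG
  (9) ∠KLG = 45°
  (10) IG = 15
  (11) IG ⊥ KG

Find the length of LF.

Step 1: By the law of cosines on triangle LMF: LF² = 8² + 12² − 2·8·12·cos(120°) = 304, so LF = 4·√19.

Therefore, the length of LF = 4·√19.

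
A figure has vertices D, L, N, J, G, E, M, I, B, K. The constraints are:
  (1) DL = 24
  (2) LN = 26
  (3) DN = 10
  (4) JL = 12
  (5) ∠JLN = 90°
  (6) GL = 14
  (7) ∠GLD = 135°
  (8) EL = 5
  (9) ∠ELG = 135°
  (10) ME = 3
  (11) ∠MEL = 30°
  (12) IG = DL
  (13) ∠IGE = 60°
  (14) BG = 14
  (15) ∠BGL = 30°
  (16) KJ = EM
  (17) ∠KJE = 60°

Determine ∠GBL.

Step 1: By the law of cosines on triangle BGL: BL² = 14² + 14² − 2·14·14·cos(30°) = 52.52, so BL ≈ 7.25.
Step 2: By the inverse law of cosines on triangle GBL: cos(∠GBL) = (14² + 7.25² − 14²) / (2·14·7.25) = 52.52/202.91 = 0.2588, so ∠GBL = 75°.

Therefore, the measure of angle ∠GBL = 75°.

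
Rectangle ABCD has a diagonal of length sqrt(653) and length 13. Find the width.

Using the Pythagorean theorem: d^2 = a^2 + b^2
b^2 = d^2 - a^2
b^2 = 653 - 169
b^2 = 484
b = sqrt(484) = 22

22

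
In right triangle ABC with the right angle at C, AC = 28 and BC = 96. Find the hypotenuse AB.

AB = sqrt(28^2 + 96^2) = sqrt(10000) = 100

100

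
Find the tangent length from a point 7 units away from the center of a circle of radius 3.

tangent = √(d² - r²) = √(7² - 3²) = √(49 - 9) = √40 = 2*sqrt(10)

2*sqrt(10)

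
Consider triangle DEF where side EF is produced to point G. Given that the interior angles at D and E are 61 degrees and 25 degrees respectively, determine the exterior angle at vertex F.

By the exterior angle theorem, an exterior angle of a triangle equals the sum of the two remote interior angles.
Exterior angle = angle D + angle E
Exterior angle = 61 + 25 = 86 degrees

86 degrees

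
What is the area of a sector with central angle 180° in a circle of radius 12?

The full circle has area πr² = π(12)² = 144*pi.
The sector covers 180° out of 360°, a fraction of 1/2.
Sector area = 144*pi × 1/2 = 72*pi.

72*pi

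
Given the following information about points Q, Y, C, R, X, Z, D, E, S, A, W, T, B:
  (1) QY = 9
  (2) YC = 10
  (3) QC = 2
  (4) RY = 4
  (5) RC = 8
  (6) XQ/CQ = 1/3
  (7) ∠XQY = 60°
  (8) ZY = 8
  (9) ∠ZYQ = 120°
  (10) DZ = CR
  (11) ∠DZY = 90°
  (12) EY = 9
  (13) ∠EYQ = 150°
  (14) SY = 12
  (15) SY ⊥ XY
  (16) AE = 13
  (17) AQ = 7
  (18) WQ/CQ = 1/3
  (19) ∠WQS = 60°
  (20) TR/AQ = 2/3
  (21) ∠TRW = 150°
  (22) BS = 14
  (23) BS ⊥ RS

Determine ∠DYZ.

From the given relations: DZ = CR = 8.
Step 1: By the law of cosines on triangle YZD: YD² = 8² + 8² − 2·8·8·cos(90°) = 128, so YD = 8·√2.
Step 2: By the inverse law of cosines on triangle DYZ: cos(∠DYZ) = ((8·√2)² + 8² − 8²) / (2·8·√2·8) = 128/181.02 = 0.7071, so ∠DYZ = 45°.

Therefore, the measure of angle ∠DYZ = 45°.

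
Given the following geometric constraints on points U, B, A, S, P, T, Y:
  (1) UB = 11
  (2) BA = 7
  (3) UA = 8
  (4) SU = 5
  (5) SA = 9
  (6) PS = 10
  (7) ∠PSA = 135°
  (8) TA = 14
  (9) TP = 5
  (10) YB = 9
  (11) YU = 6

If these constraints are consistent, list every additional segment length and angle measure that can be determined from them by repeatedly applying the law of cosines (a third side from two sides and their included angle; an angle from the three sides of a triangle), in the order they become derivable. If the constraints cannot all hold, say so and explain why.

The constraints are consistent. Derivable facts, in order:
After 1 step:
- AP ≈ 17.56
- ∠ABU = 46.5°
- ∠ASU = 62.18°
- ∠AUB = 39.4°
- ∠AUS = 84.26°
- ∠BAU = 94.1°
- ∠BUY = 54.85°
- ∠BYU = 92.12°
- ∠SAU = 33.56°
- ∠UBY = 33.03°
After 2 steps:
- ∠APS = 21.25°
- ∠APT = 38.57°
- ∠ATP = 128.57°
- ∠PAS = 23.75°
- ∠PAT = 12.87°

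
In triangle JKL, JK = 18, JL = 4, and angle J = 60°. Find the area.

When two sides and the included angle are known, the area formula is (1/2)ab sin(C).
The height from one side to the opposite vertex is 4 sin(60°) = 2*sqrt(3).
Area = (1/2) * 18 * 2*sqrt(3) = 18*sqrt(3).

18*sqrt(3)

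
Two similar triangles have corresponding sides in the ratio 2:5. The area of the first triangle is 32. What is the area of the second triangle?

For similar figures, the area ratio equals the square of the side ratio.
Side ratio (the first triangle to the second triangle) = 2:5, so area ratio = 2^2:5^2 = 4:25.
If the area of the first triangle is 32, then the area of the second triangle = 32 * (25/4) = 200.

200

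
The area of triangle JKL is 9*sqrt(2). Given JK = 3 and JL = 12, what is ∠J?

sin(C) = 2 * 9*sqrt(2) / (3 * 12) = sqrt(2)/2, so C = arcsin(sqrt(2)/2) = 45°.
Since sin(180° - C) = sin(C), the obtuse angle 135° gives the same area, so C = 45° or C = 135°.

45° or 135°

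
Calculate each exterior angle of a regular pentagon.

Each exterior angle of a regular n-gon is 360 / n.
For n = 5: 360 / 5 = 72 degrees.

72 degrees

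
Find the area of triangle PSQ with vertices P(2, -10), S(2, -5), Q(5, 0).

Shoelace: Area = (1/2)|2(-5-0) + 2(0--10) + 5(-10--5)| = (1/2)(15) = 15/2

15/2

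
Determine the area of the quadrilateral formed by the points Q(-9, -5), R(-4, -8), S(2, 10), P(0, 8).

The Shoelace formula works by pairing each vertex with the next (cycling back to the first).
For each pair, compute x_i*y_(i+1) - x_(i+1)*y_i:
  (-9*-8 - -4*-5) = 52
  (-4*10 - 2*-8) = -24
  (2*8 - 0*10) = 16
  (0*-5 - -9*8) = 72
Taking half the absolute value of the total: Area = (1/2)(116) = 58.

58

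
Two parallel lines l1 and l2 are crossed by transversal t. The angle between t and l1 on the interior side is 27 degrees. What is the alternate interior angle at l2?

Alternate interior angles formed by parallel lines and a transversal are equal.
The given angle is 27 degrees.
The alternate interior angle = 27 degrees.

27 degrees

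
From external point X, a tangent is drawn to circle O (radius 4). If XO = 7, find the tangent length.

tangent = √(d² - r²) = √(7² - 4²) = √(49 - 16) = √33 = sqrt(33)

sqrt(33)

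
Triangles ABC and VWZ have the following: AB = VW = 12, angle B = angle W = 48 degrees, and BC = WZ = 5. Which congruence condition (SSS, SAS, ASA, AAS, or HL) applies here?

The given information provides:
AB = VW = 12, angle B = angle W = 48 degrees, and BC = WZ = 5
This matches the SAS congruence theorem.
Two pairs of corresponding sides and the included angle are equal (Side-Angle-Side).

SAS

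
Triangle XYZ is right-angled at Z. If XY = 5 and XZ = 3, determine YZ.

YZ = sqrt(5^2 - 3^2) = sqrt(16) = 4

4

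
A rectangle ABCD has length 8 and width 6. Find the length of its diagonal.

A rectangle's diagonal splits it into two right triangles, with the diagonal as the hypotenuse.
By the Pythagorean theorem, d^2 = 8^2 + 6^2 = 100.
Therefore d = sqrt(100) = 10.

10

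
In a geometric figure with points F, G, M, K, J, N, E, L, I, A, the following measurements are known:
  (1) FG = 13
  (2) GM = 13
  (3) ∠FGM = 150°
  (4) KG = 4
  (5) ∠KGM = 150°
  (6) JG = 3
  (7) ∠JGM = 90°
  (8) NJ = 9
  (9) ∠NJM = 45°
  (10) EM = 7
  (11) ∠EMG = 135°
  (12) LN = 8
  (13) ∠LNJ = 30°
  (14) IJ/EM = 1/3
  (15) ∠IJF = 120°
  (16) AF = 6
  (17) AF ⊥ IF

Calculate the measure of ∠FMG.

Step 1: By the law of cosines on triangle MGF: MF² = 13² + 13² − 2·13·13·cos(150°) = 630.72, so MF ≈ 25.11.
Step 2: By the inverse law of cosines on triangle FMG: cos(∠FMG) = (25.11² + 13² − 13²) / (2·25.11·13) = 630.72/652.97 = 0.9659, so ∠FMG = 15°.

Therefore, the measure of angle ∠FMG = 15°.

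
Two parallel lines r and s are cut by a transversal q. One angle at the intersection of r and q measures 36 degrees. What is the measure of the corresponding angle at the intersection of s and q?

When a transversal crosses parallel lines, angles in the same position at each intersection are called corresponding angles.
These are always equal, so the answer is 36 degrees.

36 degrees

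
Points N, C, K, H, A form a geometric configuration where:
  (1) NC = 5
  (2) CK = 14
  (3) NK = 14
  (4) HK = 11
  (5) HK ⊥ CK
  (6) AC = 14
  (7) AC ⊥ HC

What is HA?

Step 1: By the law of cosines on triangle CKH: CH² = 14² + 11² − 2·14·11·cos(90°) = 317, so CH ≈ 17.8.
Step 2: By the law of cosines on triangle HCA: HA² = 17.8² + 14² − 2·17.8·14·cos(90°) = 513, so HA = 3·√57.

Therefore, the length of HA = 3·√57.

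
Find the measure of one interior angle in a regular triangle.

Each interior angle of a regular n-gon is (n - 2) * 180 / n.
For n = 3: (3 - 2) * 180 / 3 = 180/3 = 60 degrees.

60 degrees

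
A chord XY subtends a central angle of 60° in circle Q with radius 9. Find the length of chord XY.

Chord = 2(9) sin(30°) = 9

9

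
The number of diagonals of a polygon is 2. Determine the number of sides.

Using d = n(n - 3)/2, we solve 2 = n(n - 3)/2.
So n(n - 3) = 4.
Testing n = 4: 4 * 1 = 4 = 4. Correct.
The polygon has 4 sides.

4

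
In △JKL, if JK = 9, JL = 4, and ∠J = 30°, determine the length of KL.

When two sides and the included angle are known, the law of cosines gives the third side.
c^2 = a^2 + b^2 - 2ab cos(C) generalizes the Pythagorean theorem to non-right triangles.
Here: KL^2 = 81 + 16 - 72*(sqrt(3)/2) = 97 - 36*sqrt(3)
KL = sqrt(97 - 36*sqrt(3))

sqrt(97 - 36*sqrt(3))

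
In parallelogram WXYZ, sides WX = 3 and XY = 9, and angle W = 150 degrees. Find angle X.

Opposite sides of a parallelogram are parallel, so consecutive angles form co-interior angles on a transversal.
Co-interior angles sum to 180°, giving angle X = 180 - 150 = 30 degrees.

30 degrees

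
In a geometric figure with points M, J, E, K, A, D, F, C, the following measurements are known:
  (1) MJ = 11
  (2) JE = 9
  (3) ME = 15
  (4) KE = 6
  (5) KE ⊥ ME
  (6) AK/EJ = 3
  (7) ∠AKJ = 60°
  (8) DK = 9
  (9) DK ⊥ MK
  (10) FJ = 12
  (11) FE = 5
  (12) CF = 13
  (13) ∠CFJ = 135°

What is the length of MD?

Step 1: By the law of cosines on triangle KEM: KM² = 6² + 15² − 2·6·15·cos(90°) = 261, so KM = 3·√29.
Step 2: By the law of cosines on triangle MKD: MD² = (3·√29)² + 9² − 2·3·√29·9·cos(90°) = 342, so MD = 3·√38.

Therefore, the length of MD = 3·√38.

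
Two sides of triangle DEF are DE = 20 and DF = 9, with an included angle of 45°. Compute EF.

When two sides and the included angle are known, the law of cosines gives the third side.
c^2 = a^2 + b^2 - 2ab cos(C) generalizes the Pythagorean theorem to non-right triangles.
Here: EF^2 = 400 + 81 - 360*(sqrt(2)/2) = 481 - 180*sqrt(2)
EF = sqrt(481 - 180*sqrt(2))

sqrt(481 - 180*sqrt(2))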